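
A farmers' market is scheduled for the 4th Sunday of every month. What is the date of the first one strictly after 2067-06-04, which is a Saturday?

June 2067 starts on a Wednesday; its first Sunday is the 5th, so the 4th Sunday is the 26th — 2067-06-26.
2067-06-26 is after 2067-06-04, so that is the next one.

2067-06-26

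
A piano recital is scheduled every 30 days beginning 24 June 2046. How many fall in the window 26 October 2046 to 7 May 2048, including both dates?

Occurrences land 30·i days after 24 June 2046 for i = 0, 1, 2, …
26 October 2046 is 124 days after the start; 124 ÷ 30 = 4 remainder 4; since the remainder is 4, round up to i = 5. First occurrence in the window: #6 on 21 November 2046 (5×30 = 150 days in).
7 May 2048 is 683 days after the start; 683 ÷ 30 = 22 remainder 23. Last occurrence in the window: #23 on 14 April 2048.
Occurrences #6 through #23: 18 in total.

18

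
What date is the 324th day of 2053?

2053-11-20

January has 31 days (324 − 31 = 293 remain).
February has 28 days (293 − 28 = 265 remain).
March has 31 days (265 − 31 = 234 remain).
April has 30 days (234 − 30 = 204 remain).
May has 31 days (204 − 31 = 173 remain).
June has 30 days (173 − 30 = 143 remain).
July has 31 days (143 − 31 = 112 remain).
August has 31 days (112 − 31 = 81 remain).
September has 30 days (81 − 30 = 51 remain).
October has 31 days (51 − 31 = 20 remain).
20 into November → November 20.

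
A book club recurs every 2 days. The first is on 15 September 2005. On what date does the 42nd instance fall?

6 December 2005

The 42nd occurrence is 41 intervals after the first: 41 × 2 = 82 days after 15 September 2005.
September has 30 days — 15 days to the end of September leaves 67.
October has 31 days (36 left).
November has 30 days (6 left).
6 days into December → 6 December 2005.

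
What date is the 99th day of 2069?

January has 31 days (99 − 31 = 68 remain).
February has 28 days (68 − 28 = 40 remain).
March has 31 days (40 − 31 = 9 remain).
9 into April → April 9.

2069-04-09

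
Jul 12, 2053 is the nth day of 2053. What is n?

193

Days in months before Jul: 31 + 28 + 31 + 30 + 31 + 30 = 181.
Plus 12 days into Jul → day 193.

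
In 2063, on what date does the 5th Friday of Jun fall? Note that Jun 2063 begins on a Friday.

Jun 2063 begins on a Friday, so the first Friday is Jun 1.
The 5th Friday is 4 weeks later: 1 + 28 = 29.

Jun 29, 2063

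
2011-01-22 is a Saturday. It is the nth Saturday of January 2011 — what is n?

Day 22 falls in week ⌈22/7⌉ of the month.
Days 1–7 hold the 1st Saturday, 8–14 the 2nd, 15–21 the 3rd, 22–28 the 4th, 29–31 the 5th.
22 is in the range for the 4th.

4th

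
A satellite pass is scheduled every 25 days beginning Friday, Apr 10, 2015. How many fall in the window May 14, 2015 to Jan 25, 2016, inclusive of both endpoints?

Occurrences land 25·i days after Apr 10, 2015 for i = 0, 1, 2, …
May 14, 2015 is 34 days after the start; 34 ÷ 25 = 1 remainder 9; since the remainder is 9, round up to i = 2. First occurrence in the window: #3 on May 30, 2015 (2×25 = 50 days in).
Jan 25, 2016 is 290 days after the start; 290 ÷ 25 = 11 remainder 15. Last occurrence in the window: #12 on Jan 10, 2016.
Occurrences #3 through #12: 10 in total.

10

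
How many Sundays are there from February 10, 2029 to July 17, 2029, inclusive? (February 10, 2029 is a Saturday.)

23

February 10, 2029 is a Saturday; the first Sunday on or after it is February 11, 2029 (1 day later).
From February 11, 2029 to July 17, 2029: 17 + 31 + 30 + 31 + 30 + 17 = 156 days (rest of February, March, April, May, June, July).
156 ÷ 7 = 22 full weeks with remainder 2, so 22 more Sundays after the first → 23.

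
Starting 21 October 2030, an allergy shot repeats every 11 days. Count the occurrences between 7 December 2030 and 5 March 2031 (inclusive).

8

Occurrences land 11·i days after 21 October 2030 for i = 0, 1, 2, …
7 December 2030 is 47 days after the start; 47 ÷ 11 = 4 remainder 3; since the remainder is 3, round up to i = 5. First occurrence in the window: #6 on 15 December 2030 (5×11 = 55 days in).
5 March 2031 is 135 days after the start; 135 ÷ 11 = 12 remainder 3. Last occurrence in the window: #13 on 2 March 2031.
Occurrences #6 through #13: 8 in total.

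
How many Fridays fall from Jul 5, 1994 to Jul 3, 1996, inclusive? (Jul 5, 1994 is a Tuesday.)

Jul 5, 1994 is a Tuesday; the first Friday on or after it is Jul 8, 1994 (3 days later).
From Jul 8, 1994 to Jul 3, 1996: 176 + 365 + 185 = 726 days (rest of 1994, 1995, to Jul 3, 1996 in 1996).
726 ÷ 7 = 103 full weeks with remainder 5, so 103 more Fridays after the first → 104.

104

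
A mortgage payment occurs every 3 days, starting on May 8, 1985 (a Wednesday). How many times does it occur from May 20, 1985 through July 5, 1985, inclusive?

Occurrences land 3·i days after May 8, 1985 for i = 0, 1, 2, …
May 20, 1985 is 12 days after the start; 12 ÷ 3 = 4 remainder 0. First occurrence in the window: #5 on May 20, 1985 (4×3 = 12 days in).
July 5, 1985 is 58 days after the start; 58 ÷ 3 = 19 remainder 1. Last occurrence in the window: #20 on July 4, 1985.
Occurrences #5 through #20: 16 in total.

16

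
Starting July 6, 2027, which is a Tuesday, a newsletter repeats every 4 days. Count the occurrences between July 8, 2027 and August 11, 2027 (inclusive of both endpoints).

9

Occurrences land 4·i days after July 6, 2027 for i = 0, 1, 2, …
July 8, 2027 is 2 days after the start; 2 ÷ 4 = 0 remainder 2; since the remainder is 2, round up to i = 1. First occurrence in the window: #2 on July 10, 2027 (1×4 = 4 days in).
August 11, 2027 is 36 days after the start; 36 ÷ 4 = 9 remainder 0. Last occurrence in the window: #10 on August 11, 2027.
Occurrences #2 through #10: 9 in total.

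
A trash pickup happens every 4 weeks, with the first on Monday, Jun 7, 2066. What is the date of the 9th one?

Jan 17, 2067

The 9th occurrence is 8 intervals after the first: 8 × 28 = 224 days after Jun 7, 2066.
Jun has 30 days — 23 days to the end of Jun leaves 201.
Jul has 31 days (170 left).
Aug has 31 days (139 left).
Sep has 30 days (109 left).
Oct has 31 days (78 left).
Nov has 30 days (48 left).
Dec has 31 days (17 left).
17 days into Jan → Jan 17, 2067.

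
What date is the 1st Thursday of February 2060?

The first Thursday of February 2060 is February 5.

2060-02-05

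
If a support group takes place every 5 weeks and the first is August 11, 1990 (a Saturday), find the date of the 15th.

December 14, 1991

The 15th occurrence is 14 intervals after the first: 14 × 35 = 490 days after August 11, 1990.
August has 31 days — 20 days to the end of August leaves 470.
From end of August to end of 1990 is 122 days (348 left).
January has 31 days (317 left).
February has 28 days (289 left).
March has 31 days (258 left).
April has 30 days (228 left).
May has 31 days (197 left).
June has 30 days (167 left).
July has 31 days (136 left).
August has 31 days (105 left).
September has 30 days (75 left).
October has 31 days (44 left).
November has 30 days (14 left).
14 days into December → December 14, 1991.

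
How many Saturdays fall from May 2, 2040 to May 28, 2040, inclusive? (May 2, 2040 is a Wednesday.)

May 2, 2040 is a Wednesday; the first Saturday on or after it is May 5, 2040 (3 days later).
From May 5, 2040 to May 28, 2040 is 28 − 5 = 23 days.
23 ÷ 7 = 3 full weeks with remainder 2, so 3 more Saturdays after the first → 4.

4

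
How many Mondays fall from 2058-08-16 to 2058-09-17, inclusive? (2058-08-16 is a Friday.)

5

2058-08-16 is a Friday; the first Monday on or after it is 2058-08-19 (3 days later).
From 2058-08-19 to 2058-09-17: 12 + 17 = 29 days (rest of August, September).
29 ÷ 7 = 4 full weeks with remainder 1, so 4 more Mondays after the first → 5.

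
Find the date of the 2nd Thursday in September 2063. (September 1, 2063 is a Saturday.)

September 2063 begins on a Saturday, so the first Thursday is September 6 (5 days later).
The 2nd Thursday is 1 weeks later: 6 + 7 = 13.

September 13, 2063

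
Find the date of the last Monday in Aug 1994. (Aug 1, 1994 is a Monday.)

Aug 29, 1994

Aug 1994 begins on a Monday, so the first Monday is Aug 1.
Aug 1994 has 31 days. Adding weeks: 1, 8, 15, 22, 29 — the last one ≤ 31 is the 29th.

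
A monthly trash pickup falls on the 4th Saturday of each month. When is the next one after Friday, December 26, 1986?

December 1986 starts on a Monday; its first Saturday is the 6th, so the 4th Saturday is the 27th — December 27, 1986.
December 27, 1986 is after December 26, 1986, so that is the next one.

December 27, 1986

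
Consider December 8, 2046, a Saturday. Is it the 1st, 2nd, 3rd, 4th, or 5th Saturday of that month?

Day 8 falls in week ⌈8/7⌉ of the month.
Days 1–7 hold the 1st Saturday, 8–14 the 2nd, 15–21 the 3rd, 22–28 the 4th, 29–31 the 5th.
8 is in the range for the 2nd.

2nd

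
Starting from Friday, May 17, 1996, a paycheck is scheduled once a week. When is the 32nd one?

Dec 20, 1996

The 32nd occurrence is 31 intervals after the first: 31 × 7 = 217 days after May 17, 1996.
May has 31 days — 14 days to the end of May leaves 203.
Jun has 30 days (173 left).
Jul has 31 days (142 left).
Aug has 31 days (111 left).
Sep has 30 days (81 left).
Oct has 31 days (50 left).
Nov has 30 days (20 left).
20 days into Dec → Dec 20, 1996.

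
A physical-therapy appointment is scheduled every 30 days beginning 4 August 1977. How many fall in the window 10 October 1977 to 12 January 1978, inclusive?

3

Occurrences land 30·i days after 4 August 1977 for i = 0, 1, 2, …
10 October 1977 is 67 days after the start; 67 ÷ 30 = 2 remainder 7; since the remainder is 7, round up to i = 3. First occurrence in the window: #4 on 2 November 1977 (3×30 = 90 days in).
12 January 1978 is 161 days after the start; 161 ÷ 30 = 5 remainder 11. Last occurrence in the window: #6 on 1 January 1978.
Occurrences #4 through #6: 3 in total.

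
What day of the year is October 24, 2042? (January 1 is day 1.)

Days in months before October: 31 + 28 + 31 + 30 + 31 + 30 + 31 + 31 + 30 = 273.
Plus 24 days into October → day 297.

297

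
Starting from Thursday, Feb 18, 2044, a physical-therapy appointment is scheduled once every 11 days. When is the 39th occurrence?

The 39th occurrence is 38 intervals after the first: 38 × 11 = 418 days after Feb 18, 2044.
Feb has 29 days — 11 days to the end of Feb leaves 407.
From end of Feb to end of 2044 is 306 days (101 left).
Jan has 31 days (70 left).
Feb has 28 days (42 left).
Mar has 31 days (11 left).
11 days into Apr → Apr 11, 2045.

Apr 11, 2045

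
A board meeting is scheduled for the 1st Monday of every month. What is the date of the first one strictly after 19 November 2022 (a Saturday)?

November 2022 starts on a Tuesday, so its 1st Monday is 7 November 2022 (6 days in).
That is not after 19 November 2022, so look at December 2022.
December 2022 starts on a Thursday, so its 1st Monday is 5 December 2022 (4 days in).

5 December 2022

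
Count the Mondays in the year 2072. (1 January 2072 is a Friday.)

1 January 2072 is a Friday; the first Monday on or after it is 4 January 2072 (3 days later).
From 4 January 2072 to 31 December 2072: 27 + 29 + 31 + 30 + 31 + 30 + 31 + 31 + 30 + 31 + 30 + 31 = 362 days (rest of January, February, March, April, May, June, July, August, September, October, November, December).
362 ÷ 7 = 51 full weeks with remainder 5, so 51 more Mondays after the first → 52.

52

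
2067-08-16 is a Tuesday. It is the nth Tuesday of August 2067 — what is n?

Day 16 falls in week ⌈16/7⌉ of the month.
Days 1–7 hold the 1st Tuesday, 8–14 the 2nd, 15–21 the 3rd, 22–28 the 4th, 29–31 the 5th.
16 is in the range for the 3rd.

3rd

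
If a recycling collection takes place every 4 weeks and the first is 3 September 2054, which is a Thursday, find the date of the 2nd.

1 October 2054

The 2nd occurrence is 1 interval after the first: 1 × 28 = 28 days after 3 September 2054.
September has 30 days — 27 days to the end of September leaves 1.
1 day into October → 1 October 2054.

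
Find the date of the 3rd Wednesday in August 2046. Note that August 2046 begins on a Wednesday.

2046-08-15

August 2046 begins on a Wednesday, so the first Wednesday is August 1.
The 3rd Wednesday is 2 weeks later: 1 + 14 = 15.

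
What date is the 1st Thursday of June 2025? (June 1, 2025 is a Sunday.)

June 2025 begins on a Sunday, so the first Thursday is June 5 (4 days later).

2025-06-05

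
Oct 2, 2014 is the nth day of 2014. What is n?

275

Days in months before Oct: 31 + 28 + 31 + 30 + 31 + 30 + 31 + 31 + 30 = 273.
Plus 2 days into Oct → day 275.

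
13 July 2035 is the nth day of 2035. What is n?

194

Days in months before July: 31 + 28 + 31 + 30 + 31 + 30 = 181.
Plus 13 days into July → day 194.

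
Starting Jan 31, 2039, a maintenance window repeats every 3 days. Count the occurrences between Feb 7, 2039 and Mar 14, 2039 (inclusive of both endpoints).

Occurrences land 3·i days after Jan 31, 2039 for i = 0, 1, 2, …
Feb 7, 2039 is 7 days after the start; 7 ÷ 3 = 2 remainder 1; since the remainder is 1, round up to i = 3. First occurrence in the window: #4 on Feb 9, 2039 (3×3 = 9 days in).
Mar 14, 2039 is 42 days after the start; 42 ÷ 3 = 14 remainder 0. Last occurrence in the window: #15 on Mar 14, 2039.
Occurrences #4 through #15: 12 in total.

12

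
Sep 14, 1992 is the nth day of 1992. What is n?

258

Days in months before Sep: 31 + 29 + 31 + 30 + 31 + 30 + 31 + 31 = 244.
Plus 14 days into Sep → day 258.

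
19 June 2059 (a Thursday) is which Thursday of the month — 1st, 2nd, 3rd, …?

Day 19 falls in week ⌈19/7⌉ of the month.
Days 1–7 hold the 1st Thursday, 8–14 the 2nd, 15–21 the 3rd, 22–28 the 4th, 29–31 the 5th.
19 is in the range for the 3rd.

3rd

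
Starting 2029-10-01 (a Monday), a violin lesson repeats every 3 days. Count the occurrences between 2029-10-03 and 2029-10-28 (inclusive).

Occurrences land 3·i days after 2029-10-01 for i = 0, 1, 2, …
2029-10-03 is 2 days after the start; 2 ÷ 3 = 0 remainder 2; since the remainder is 2, round up to i = 1. First occurrence in the window: #2 on 2029-10-04 (1×3 = 3 days in).
2029-10-28 is 27 days after the start; 27 ÷ 3 = 9 remainder 0. Last occurrence in the window: #10 on 2029-10-28.
Occurrences #2 through #10: 9 in total.

9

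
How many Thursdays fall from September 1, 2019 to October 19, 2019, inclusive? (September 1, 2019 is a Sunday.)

7

September 1, 2019 is a Sunday; the first Thursday on or after it is September 5, 2019 (4 days later).
From September 5, 2019 to October 19, 2019: 25 + 19 = 44 days (rest of September, October).
44 ÷ 7 = 6 full weeks with remainder 2, so 6 more Thursdays after the first → 7.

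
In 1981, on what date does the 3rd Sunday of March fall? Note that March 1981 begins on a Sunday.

March 1981 begins on a Sunday, so the first Sunday is March 1.
The 3rd Sunday is 2 weeks later: 1 + 14 = 15.

1981-03-15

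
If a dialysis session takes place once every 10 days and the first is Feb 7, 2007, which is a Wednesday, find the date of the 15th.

Jun 27, 2007

The 15th occurrence is 14 intervals after the first: 14 × 10 = 140 days after Feb 7, 2007.
Feb has 28 days — 21 days to the end of Feb leaves 119.
Mar has 31 days (88 left).
Apr has 30 days (58 left).
May has 31 days (27 left).
27 days into Jun → Jun 27, 2007.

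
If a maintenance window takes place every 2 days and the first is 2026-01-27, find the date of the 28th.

The 28th occurrence is 27 intervals after the first: 27 × 2 = 54 days after 2026-01-27.
January has 31 days — 4 days to the end of January leaves 50.
February has 28 days (22 left).
22 days into March → 2026-03-22.

2026-03-22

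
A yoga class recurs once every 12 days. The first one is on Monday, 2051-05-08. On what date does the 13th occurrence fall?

2051-09-29

The 13th occurrence is 12 intervals after the first: 12 × 12 = 144 days after 2051-05-08.
May has 31 days — 23 days to the end of May leaves 121.
June has 30 days (91 left).
July has 31 days (60 left).
August has 31 days (29 left).
29 days into September → 2051-09-29.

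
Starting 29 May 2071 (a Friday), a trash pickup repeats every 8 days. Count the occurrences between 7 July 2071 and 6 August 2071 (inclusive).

Occurrences land 8·i days after 29 May 2071 for i = 0, 1, 2, …
7 July 2071 is 39 days after the start; 39 ÷ 8 = 4 remainder 7; since the remainder is 7, round up to i = 5. First occurrence in the window: #6 on 8 July 2071 (5×8 = 40 days in).
6 August 2071 is 69 days after the start; 69 ÷ 8 = 8 remainder 5. Last occurrence in the window: #9 on 1 August 2071.
Occurrences #6 through #9: 4 in total.

4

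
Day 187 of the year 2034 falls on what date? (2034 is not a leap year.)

Jul 6, 2034

Jan has 31 days (187 − 31 = 156 remain).
Feb has 28 days (156 − 28 = 128 remain).
Mar has 31 days (128 − 31 = 97 remain).
Apr has 30 days (97 − 30 = 67 remain).
May has 31 days (67 − 31 = 36 remain).
Jun has 30 days (36 − 30 = 6 remain).
6 into Jul → Jul 6.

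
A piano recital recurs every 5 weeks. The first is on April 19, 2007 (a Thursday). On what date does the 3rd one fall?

June 28, 2007

The 3rd occurrence is 2 intervals after the first: 2 × 35 = 70 days after April 19, 2007.
April has 30 days — 11 days to the end of April leaves 59.
May has 31 days (28 left).
28 days into June → June 28, 2007.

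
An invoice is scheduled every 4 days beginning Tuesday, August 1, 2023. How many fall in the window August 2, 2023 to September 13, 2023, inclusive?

Occurrences land 4·i days after August 1, 2023 for i = 0, 1, 2, …
August 2, 2023 is 1 day after the start; 1 ÷ 4 = 0 remainder 1; since the remainder is 1, round up to i = 1. First occurrence in the window: #2 on August 5, 2023 (1×4 = 4 days in).
September 13, 2023 is 43 days after the start; 43 ÷ 4 = 10 remainder 3. Last occurrence in the window: #11 on September 10, 2023.
Occurrences #2 through #11: 10 in total.

10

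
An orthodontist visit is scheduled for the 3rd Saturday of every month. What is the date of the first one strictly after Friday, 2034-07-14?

2034-07-15

July 2034 starts on a Saturday; its first Saturday is the 1st, so the 3rd Saturday is the 15th — 2034-07-15.
2034-07-15 is after 2034-07-14, so that is the next one.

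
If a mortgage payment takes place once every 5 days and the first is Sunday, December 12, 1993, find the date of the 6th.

January 6, 1994

The 6th occurrence is 5 intervals after the first: 5 × 5 = 25 days after December 12, 1993.
December has 31 days — 19 days to the end of December leaves 6.
6 days into January → January 6, 1994.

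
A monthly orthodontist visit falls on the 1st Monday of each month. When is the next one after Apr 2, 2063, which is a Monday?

Apr 2063 starts on a Sunday, so its 1st Monday is Apr 2, 2063 (1 day in).
That is not after Apr 2, 2063, so look at May 2063.
May 2063 starts on a Tuesday, so its 1st Monday is May 7, 2063 (6 days in).

May 7, 2063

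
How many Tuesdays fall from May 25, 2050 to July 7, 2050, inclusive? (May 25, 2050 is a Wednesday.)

6

May 25, 2050 is a Wednesday; the first Tuesday on or after it is May 31, 2050 (6 days later).
From May 31, 2050 to July 7, 2050: 0 + 30 + 7 = 37 days (rest of May, June, July).
37 ÷ 7 = 5 full weeks with remainder 2, so 5 more Tuesdays after the first → 6.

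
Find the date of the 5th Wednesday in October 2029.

October 2029 begins on a Monday, so the first Wednesday is October 3 (2 days later).
The 5th Wednesday is 4 weeks later: 3 + 28 = 31.

October 31, 2029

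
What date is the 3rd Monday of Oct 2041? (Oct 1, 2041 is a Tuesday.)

Oct 2041 begins on a Tuesday, so the first Monday is Oct 7 (6 days later).
The 3rd Monday is 2 weeks later: 7 + 14 = 21.

Oct 21, 2041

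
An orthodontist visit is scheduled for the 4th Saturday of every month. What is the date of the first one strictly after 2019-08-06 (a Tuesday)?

August 2019 starts on a Thursday; its first Saturday is the 3rd, so the 4th Saturday is the 24th — 2019-08-24.
2019-08-24 is after 2019-08-06, so that is the next one.

2019-08-24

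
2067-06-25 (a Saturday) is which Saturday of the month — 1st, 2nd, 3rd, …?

Day 25 falls in week ⌈25/7⌉ of the month.
Days 1–7 hold the 1st Saturday, 8–14 the 2nd, 15–21 the 3rd, 22–28 the 4th, 29–31 the 5th.
25 is in the range for the 4th.

4th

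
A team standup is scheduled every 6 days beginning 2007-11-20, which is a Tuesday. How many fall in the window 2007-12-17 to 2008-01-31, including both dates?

Occurrences land 6·i days after 2007-11-20 for i = 0, 1, 2, …
2007-12-17 is 27 days after the start; 27 ÷ 6 = 4 remainder 3; since the remainder is 3, round up to i = 5. First occurrence in the window: #6 on 2007-12-20 (5×6 = 30 days in).
2008-01-31 is 72 days after the start; 72 ÷ 6 = 12 remainder 0. Last occurrence in the window: #13 on 2008-01-31.
Occurrences #6 through #13: 8 in total.

8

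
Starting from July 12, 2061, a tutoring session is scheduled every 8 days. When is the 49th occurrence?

July 31, 2062

The 49th occurrence is 48 intervals after the first: 48 × 8 = 384 days after July 12, 2061.
July has 31 days — 19 days to the end of July leaves 365.
August has 31 days (334 left).
September has 30 days (304 left).
October has 31 days (273 left).
November has 30 days (243 left).
December has 31 days (212 left).
January has 31 days (181 left).
February has 28 days (153 left).
March has 31 days (122 left).
April has 30 days (92 left).
May has 31 days (61 left).
June has 30 days (31 left).
31 days into July → July 31, 2062.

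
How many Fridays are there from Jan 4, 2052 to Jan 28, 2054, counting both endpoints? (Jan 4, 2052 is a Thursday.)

108

Jan 4, 2052 is a Thursday; the first Friday on or after it is Jan 5, 2052 (1 day later).
From Jan 5, 2052 to Jan 28, 2054: 361 + 365 + 28 = 754 days (rest of 2052, 2053, to Jan 28, 2054 in 2054).
754 ÷ 7 = 107 full weeks with remainder 5, so 107 more Fridays after the first → 108.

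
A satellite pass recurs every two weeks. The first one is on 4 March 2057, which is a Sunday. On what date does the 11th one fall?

The 11th occurrence is 10 intervals after the first: 10 × 14 = 140 days after 4 March 2057.
March has 31 days — 27 days to the end of March leaves 113.
April has 30 days (83 left).
May has 31 days (52 left).
June has 30 days (22 left).
22 days into July → 22 July 2057.

22 July 2057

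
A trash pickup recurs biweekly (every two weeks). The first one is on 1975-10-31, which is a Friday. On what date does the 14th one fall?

1976-04-30

The 14th occurrence is 13 intervals after the first: 13 × 14 = 182 days after 1975-10-31.
October has 31 days — 0 days to the end of October leaves 182.
November has 30 days (152 left).
December has 31 days (121 left).
January has 31 days (90 left).
February has 29 days (61 left).
March has 31 days (30 left).
30 days into April → 1976-04-30.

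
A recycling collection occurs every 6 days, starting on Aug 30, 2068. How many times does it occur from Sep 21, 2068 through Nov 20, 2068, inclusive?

Occurrences land 6·i days after Aug 30, 2068 for i = 0, 1, 2, …
Sep 21, 2068 is 22 days after the start; 22 ÷ 6 = 3 remainder 4; since the remainder is 4, round up to i = 4. First occurrence in the window: #5 on Sep 23, 2068 (4×6 = 24 days in).
Nov 20, 2068 is 82 days after the start; 82 ÷ 6 = 13 remainder 4. Last occurrence in the window: #14 on Nov 16, 2068.
Occurrences #5 through #14: 10 in total.

10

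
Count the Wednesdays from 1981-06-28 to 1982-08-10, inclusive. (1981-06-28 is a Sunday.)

1981-06-28 is a Sunday; the first Wednesday on or after it is 1981-07-01 (3 days later).
From 1981-07-01 to 1982-08-10: 183 + 222 = 405 days (rest of 1981, to 1982-08-10 in 1982).
405 ÷ 7 = 57 full weeks with remainder 6, so 57 more Wednesdays after the first → 58.

58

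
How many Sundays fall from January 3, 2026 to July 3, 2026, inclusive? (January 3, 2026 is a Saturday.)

26

January 3, 2026 is a Saturday; the first Sunday on or after it is January 4, 2026 (1 day later).
From January 4, 2026 to July 3, 2026: 27 + 28 + 31 + 30 + 31 + 30 + 3 = 180 days (rest of January, February, March, April, May, June, July).
180 ÷ 7 = 25 full weeks with remainder 5, so 25 more Sundays after the first → 26.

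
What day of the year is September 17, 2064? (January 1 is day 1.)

261

Days in months before September: 31 + 29 + 31 + 30 + 31 + 30 + 31 + 31 = 244.
Plus 17 days into September → day 261.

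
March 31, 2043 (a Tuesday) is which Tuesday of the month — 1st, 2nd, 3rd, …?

Day 31 falls in week ⌈31/7⌉ of the month.
Days 1–7 hold the 1st Tuesday, 8–14 the 2nd, 15–21 the 3rd, 22–28 the 4th, 29–31 the 5th.
31 is in the range for the 5th.

5th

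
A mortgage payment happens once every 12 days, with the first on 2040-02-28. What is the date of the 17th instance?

2040-09-07

The 17th occurrence is 16 intervals after the first: 16 × 12 = 192 days after 2040-02-28.
February has 29 days — 1 day to the end of February leaves 191.
March has 31 days (160 left).
April has 30 days (130 left).
May has 31 days (99 left).
June has 30 days (69 left).
July has 31 days (38 left).
August has 31 days (7 left).
7 days into September → 2040-09-07.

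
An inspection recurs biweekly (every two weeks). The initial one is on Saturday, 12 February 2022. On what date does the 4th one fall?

The 4th occurrence is 3 intervals after the first: 3 × 14 = 42 days after 12 February 2022.
February has 28 days — 16 days to the end of February leaves 26.
26 days into March → 26 March 2022.

26 March 2022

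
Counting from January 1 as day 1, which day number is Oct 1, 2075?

Days in months before Oct: 31 + 28 + 31 + 30 + 31 + 30 + 31 + 31 + 30 = 273.
Plus 1 day into Oct → day 274.

274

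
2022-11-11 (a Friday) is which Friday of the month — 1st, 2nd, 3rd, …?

2nd

Day 11 falls in week ⌈11/7⌉ of the month.
Days 1–7 hold the 1st Friday, 8–14 the 2nd, 15–21 the 3rd, 22–28 the 4th, 29–31 the 5th.
11 is in the range for the 2nd.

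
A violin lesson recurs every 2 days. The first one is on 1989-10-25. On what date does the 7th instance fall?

1989-11-06

The 7th occurrence is 6 intervals after the first: 6 × 2 = 12 days after 1989-10-25.
October has 31 days — 6 days to the end of October leaves 6.
6 days into November → 1989-11-06.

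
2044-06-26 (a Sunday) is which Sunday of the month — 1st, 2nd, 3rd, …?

4th

Day 26 falls in week ⌈26/7⌉ of the month.
Days 1–7 hold the 1st Sunday, 8–14 the 2nd, 15–21 the 3rd, 22–28 the 4th, 29–31 the 5th.
26 is in the range for the 4th.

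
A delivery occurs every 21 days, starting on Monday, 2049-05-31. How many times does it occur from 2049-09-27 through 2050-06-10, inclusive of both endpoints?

12

Occurrences land 21·i days after 2049-05-31 for i = 0, 1, 2, …
2049-09-27 is 119 days after the start; 119 ÷ 21 = 5 remainder 14; since the remainder is 14, round up to i = 6. First occurrence in the window: #7 on 2049-10-04 (6×21 = 126 days in).
2050-06-10 is 375 days after the start; 375 ÷ 21 = 17 remainder 18. Last occurrence in the window: #18 on 2050-05-23.
Occurrences #7 through #18: 12 in total.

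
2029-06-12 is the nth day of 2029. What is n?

163

Days in months before June: 31 + 28 + 31 + 30 + 31 = 151.
Plus 12 days into June → day 163.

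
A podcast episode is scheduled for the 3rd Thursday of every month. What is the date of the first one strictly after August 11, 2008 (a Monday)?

August 21, 2008

August 2008 starts on a Friday; its first Thursday is the 7th, so the 3rd Thursday is the 21st — August 21, 2008.
August 21, 2008 is after August 11, 2008, so that is the next one.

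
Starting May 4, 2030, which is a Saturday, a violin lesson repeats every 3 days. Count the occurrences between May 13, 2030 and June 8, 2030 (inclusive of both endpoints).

Occurrences land 3·i days after May 4, 2030 for i = 0, 1, 2, …
May 13, 2030 is 9 days after the start; 9 ÷ 3 = 3 remainder 0. First occurrence in the window: #4 on May 13, 2030 (3×3 = 9 days in).
June 8, 2030 is 35 days after the start; 35 ÷ 3 = 11 remainder 2. Last occurrence in the window: #12 on June 6, 2030.
Occurrences #4 through #12: 9 in total.

9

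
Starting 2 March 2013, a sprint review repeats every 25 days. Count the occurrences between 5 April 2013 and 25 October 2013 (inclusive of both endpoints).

8

Occurrences land 25·i days after 2 March 2013 for i = 0, 1, 2, …
5 April 2013 is 34 days after the start; 34 ÷ 25 = 1 remainder 9; since the remainder is 9, round up to i = 2. First occurrence in the window: #3 on 21 April 2013 (2×25 = 50 days in).
25 October 2013 is 237 days after the start; 237 ÷ 25 = 9 remainder 12. Last occurrence in the window: #10 on 13 October 2013.
Occurrences #3 through #10: 8 in total.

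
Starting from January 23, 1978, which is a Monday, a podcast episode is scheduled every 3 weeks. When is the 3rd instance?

March 6, 1978

The 3rd occurrence is 2 intervals after the first: 2 × 21 = 42 days after January 23, 1978.
January has 31 days — 8 days to the end of January leaves 34.
February has 28 days (6 left).
6 days into March → March 6, 1978.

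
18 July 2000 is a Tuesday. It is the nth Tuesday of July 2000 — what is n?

3rd

Day 18 falls in week ⌈18/7⌉ of the month.
Days 1–7 hold the 1st Tuesday, 8–14 the 2nd, 15–21 the 3rd, 22–28 the 4th, 29–31 the 5th.
18 is in the range for the 3rd.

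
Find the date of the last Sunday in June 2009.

June 2009 begins on a Monday, so the first Sunday is June 7 (6 days later).
June 2009 has 30 days. Adding weeks: 7, 14, 21, 28 — the last one ≤ 30 is the 28th.

2009-06-28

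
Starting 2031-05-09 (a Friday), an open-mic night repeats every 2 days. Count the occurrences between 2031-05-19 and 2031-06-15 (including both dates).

14

Occurrences land 2·i days after 2031-05-09 for i = 0, 1, 2, …
2031-05-19 is 10 days after the start; 10 ÷ 2 = 5 remainder 0. First occurrence in the window: #6 on 2031-05-19 (5×2 = 10 days in).
2031-06-15 is 37 days after the start; 37 ÷ 2 = 18 remainder 1. Last occurrence in the window: #19 on 2031-06-14.
Occurrences #6 through #19: 14 in total.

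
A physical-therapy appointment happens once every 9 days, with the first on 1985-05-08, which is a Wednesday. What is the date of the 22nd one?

The 22nd occurrence is 21 intervals after the first: 21 × 9 = 189 days after 1985-05-08.
May has 31 days — 23 days to the end of May leaves 166.
June has 30 days (136 left).
July has 31 days (105 left).
August has 31 days (74 left).
September has 30 days (44 left).
October has 31 days (13 left).
13 days into November → 1985-11-13.

1985-11-13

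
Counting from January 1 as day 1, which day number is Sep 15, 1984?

Days in months before Sep: 31 + 29 + 31 + 30 + 31 + 30 + 31 + 31 = 244.
Plus 15 days into Sep → day 259.

259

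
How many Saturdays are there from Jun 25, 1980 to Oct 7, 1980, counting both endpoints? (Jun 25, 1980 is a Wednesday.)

15

Jun 25, 1980 is a Wednesday; the first Saturday on or after it is Jun 28, 1980 (3 days later).
From Jun 28, 1980 to Oct 7, 1980: 2 + 31 + 31 + 30 + 7 = 101 days (rest of Jun, Jul, Aug, Sep, Oct).
101 ÷ 7 = 14 full weeks with remainder 3, so 14 more Saturdays after the first → 15.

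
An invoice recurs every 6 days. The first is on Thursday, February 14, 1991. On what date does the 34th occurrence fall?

August 31, 1991

The 34th occurrence is 33 intervals after the first: 33 × 6 = 198 days after February 14, 1991.
February has 28 days — 14 days to the end of February leaves 184.
March has 31 days (153 left).
April has 30 days (123 left).
May has 31 days (92 left).
June has 30 days (62 left).
July has 31 days (31 left).
31 days into August → August 31, 1991.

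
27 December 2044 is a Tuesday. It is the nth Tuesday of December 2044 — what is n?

4th

Day 27 falls in week ⌈27/7⌉ of the month.
Days 1–7 hold the 1st Tuesday, 8–14 the 2nd, 15–21 the 3rd, 22–28 the 4th, 29–31 the 5th.
27 is in the range for the 4th.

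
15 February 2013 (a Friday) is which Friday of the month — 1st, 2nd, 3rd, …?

Day 15 falls in week ⌈15/7⌉ of the month.
Days 1–7 hold the 1st Friday, 8–14 the 2nd, 15–21 the 3rd, 22–28 the 4th, 29–31 the 5th.
15 is in the range for the 3rd.

3rd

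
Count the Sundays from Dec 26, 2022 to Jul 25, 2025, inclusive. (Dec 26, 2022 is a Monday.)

134

Dec 26, 2022 is a Monday; the first Sunday on or after it is Jan 1, 2023 (6 days later).
From Jan 1, 2023 to Jul 25, 2025: 364 + 366 + 206 = 936 days (rest of 2023, 2024, to Jul 25, 2025 in 2025).
936 ÷ 7 = 133 full weeks with remainder 5, so 133 more Sundays after the first → 134.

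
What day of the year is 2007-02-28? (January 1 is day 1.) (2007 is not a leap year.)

59

Days in months before February: 31 = 31.
Plus 28 days into February → day 59.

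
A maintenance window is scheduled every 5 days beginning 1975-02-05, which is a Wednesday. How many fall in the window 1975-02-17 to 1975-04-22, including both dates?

Occurrences land 5·i days after 1975-02-05 for i = 0, 1, 2, …
1975-02-17 is 12 days after the start; 12 ÷ 5 = 2 remainder 2; since the remainder is 2, round up to i = 3. First occurrence in the window: #4 on 1975-02-20 (3×5 = 15 days in).
1975-04-22 is 76 days after the start; 76 ÷ 5 = 15 remainder 1. Last occurrence in the window: #16 on 1975-04-21.
Occurrences #4 through #16: 13 in total.

13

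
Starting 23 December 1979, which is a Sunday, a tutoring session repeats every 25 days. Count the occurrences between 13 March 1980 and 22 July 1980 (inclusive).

5

Occurrences land 25·i days after 23 December 1979 for i = 0, 1, 2, …
13 March 1980 is 81 days after the start; 81 ÷ 25 = 3 remainder 6; since the remainder is 6, round up to i = 4. First occurrence in the window: #5 on 1 April 1980 (4×25 = 100 days in).
22 July 1980 is 212 days after the start; 212 ÷ 25 = 8 remainder 12. Last occurrence in the window: #9 on 10 July 1980.
Occurrences #5 through #9: 5 in total.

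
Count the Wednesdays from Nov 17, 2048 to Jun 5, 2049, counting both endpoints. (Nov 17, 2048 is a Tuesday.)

Nov 17, 2048 is a Tuesday; the first Wednesday on or after it is Nov 18, 2048 (1 day later).
From Nov 18, 2048 to Jun 5, 2049: 12 + 31 + 31 + 28 + 31 + 30 + 31 + 5 = 199 days (rest of Nov, Dec, Jan, Feb, Mar, Apr, May, Jun).
199 ÷ 7 = 28 full weeks with remainder 3, so 28 more Wednesdays after the first → 29.

29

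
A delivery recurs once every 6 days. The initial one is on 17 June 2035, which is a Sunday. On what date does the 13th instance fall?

The 13th occurrence is 12 intervals after the first: 12 × 6 = 72 days after 17 June 2035.
June has 30 days — 13 days to the end of June leaves 59.
July has 31 days (28 left).
28 days into August → 28 August 2035.

28 August 2035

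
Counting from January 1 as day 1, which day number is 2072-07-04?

186

Days in months before July: 31 + 29 + 31 + 30 + 31 + 30 = 182.
Plus 4 days into July → day 186.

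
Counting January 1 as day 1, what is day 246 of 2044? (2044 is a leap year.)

January has 31 days (246 − 31 = 215 remain).
February has 29 days (215 − 29 = 186 remain).
March has 31 days (186 − 31 = 155 remain).
April has 30 days (155 − 30 = 125 remain).
May has 31 days (125 − 31 = 94 remain).
June has 30 days (94 − 30 = 64 remain).
July has 31 days (64 − 31 = 33 remain).
August has 31 days (33 − 31 = 2 remain).
2 into September → September 2.

September 2, 2044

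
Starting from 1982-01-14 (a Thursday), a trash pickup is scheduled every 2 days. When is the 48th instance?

1982-04-18

The 48th occurrence is 47 intervals after the first: 47 × 2 = 94 days after 1982-01-14.
January has 31 days — 17 days to the end of January leaves 77.
February has 28 days (49 left).
March has 31 days (18 left).
18 days into April → 1982-04-18.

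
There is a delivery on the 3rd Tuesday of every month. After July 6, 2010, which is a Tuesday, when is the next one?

July 2010 starts on a Thursday; its first Tuesday is the 6th, so the 3rd Tuesday is the 20th — July 20, 2010.
July 20, 2010 is after July 6, 2010, so that is the next one.

July 20, 2010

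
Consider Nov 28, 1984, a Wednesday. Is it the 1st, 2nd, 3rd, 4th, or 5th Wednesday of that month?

Day 28 falls in week ⌈28/7⌉ of the month.
Days 1–7 hold the 1st Wednesday, 8–14 the 2nd, 15–21 the 3rd, 22–28 the 4th, 29–31 the 5th.
28 is in the range for the 4th.

4th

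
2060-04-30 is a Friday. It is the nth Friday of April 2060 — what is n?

Day 30 falls in week ⌈30/7⌉ of the month.
Days 1–7 hold the 1st Friday, 8–14 the 2nd, 15–21 the 3rd, 22–28 the 4th, 29–31 the 5th.
30 is in the range for the 5th.

5th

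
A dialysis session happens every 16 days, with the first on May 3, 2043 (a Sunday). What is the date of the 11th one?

The 11th occurrence is 10 intervals after the first: 10 × 16 = 160 days after May 3, 2043.
May has 31 days — 28 days to the end of May leaves 132.
June has 30 days (102 left).
July has 31 days (71 left).
August has 31 days (40 left).
September has 30 days (10 left).
10 days into October → October 10, 2043.

October 10, 2043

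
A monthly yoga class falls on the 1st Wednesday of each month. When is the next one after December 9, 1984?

January 2, 1985

December 1984 starts on a Saturday, so its 1st Wednesday is December 5, 1984 (4 days in).
That is not after December 9, 1984, so look at January 1985.
January 1985 starts on a Tuesday, so its 1st Wednesday is January 2, 1985 (1 day in).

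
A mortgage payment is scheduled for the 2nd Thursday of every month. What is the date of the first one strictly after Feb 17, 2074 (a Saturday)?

Mar 8, 2074

Feb 2074 starts on a Thursday; its first Thursday is the 1st, so the 2nd Thursday is the 8th — Feb 8, 2074.
That is not after Feb 17, 2074, so look at Mar 2074.
Mar 2074 starts on a Thursday; its first Thursday is the 1st, so the 2nd Thursday is the 8th — Mar 8, 2074.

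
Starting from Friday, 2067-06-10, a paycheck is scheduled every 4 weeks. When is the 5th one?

2067-09-30

The 5th occurrence is 4 intervals after the first: 4 × 28 = 112 days after 2067-06-10.
June has 30 days — 20 days to the end of June leaves 92.
July has 31 days (61 left).
August has 31 days (30 left).
30 days into September → 2067-09-30.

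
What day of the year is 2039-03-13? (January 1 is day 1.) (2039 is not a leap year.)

Days in months before March: 31 + 28 = 59.
Plus 13 days into March → day 72.

72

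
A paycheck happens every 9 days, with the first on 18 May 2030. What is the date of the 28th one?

16 January 2031

The 28th occurrence is 27 intervals after the first: 27 × 9 = 243 days after 18 May 2030.
May has 31 days — 13 days to the end of May leaves 230.
June has 30 days (200 left).
July has 31 days (169 left).
August has 31 days (138 left).
September has 30 days (108 left).
October has 31 days (77 left).
November has 30 days (47 left).
December has 31 days (16 left).
16 days into January → 16 January 2031.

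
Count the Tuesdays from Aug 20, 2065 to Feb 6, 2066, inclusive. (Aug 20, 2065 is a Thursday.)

24

Aug 20, 2065 is a Thursday; the first Tuesday on or after it is Aug 25, 2065 (5 days later).
From Aug 25, 2065 to Feb 6, 2066: 6 + 30 + 31 + 30 + 31 + 31 + 6 = 165 days (rest of Aug, Sep, Oct, Nov, Dec, Jan, Feb).
165 ÷ 7 = 23 full weeks with remainder 4, so 23 more Tuesdays after the first → 24.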